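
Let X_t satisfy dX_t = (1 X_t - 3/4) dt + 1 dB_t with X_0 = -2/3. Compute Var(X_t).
Var(X_t) = exp(2*t)/2 - 1/2

The variance V(t) = Var(X_t) satisfies V'(t) = 2 a V(t) + c^2 with V(0) = 0 (drift coefficient is linear in X, diffusion is constant). With a = 1, c = 1, the solution is
  V(t) = (c^2 / (2 a)) * (exp(2 a t) - 1)
       = (1^2 / (2*1)) * (exp(2 t) - 1)
       = exp(2*t)/2 - 1/2.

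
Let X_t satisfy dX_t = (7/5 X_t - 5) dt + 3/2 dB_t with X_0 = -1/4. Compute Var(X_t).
Var(X_t) = 45*exp(14*t/5)/56 - 45/56

The variance V(t) = Var(X_t) satisfies V'(t) = 2 a V(t) + c^2 with V(0) = 0 (drift coefficient is linear in X, diffusion is constant). With a = 7/5, c = 3/2, the solution is
  V(t) = (c^2 / (2 a)) * (exp(2 a t) - 1)
       = ((3/2)^2 / (2*(7/5))) * (exp((14/5) t) - 1)
       = 45*exp(14*t/5)/56 - 45/56.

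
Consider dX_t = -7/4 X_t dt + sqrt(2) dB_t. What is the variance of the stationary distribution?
lim Var(X_t) = 4/7

The OU SDE dX = -theta X dt + sigma dB admits the integrating factor exp(theta t): d(exp(theta t) X_t) = sigma exp(theta t) dB_t. Integrating from 0 to t gives X_t = x_0 * exp(-theta t) + sigma * int_0^t exp(-theta (t-s)) dB_s for any initial x_0. The Itô integral has variance (by the Itô isometry) sigma^2 * int_0^t exp(-2 theta (t - s)) ds = sigma^2 * (1 - exp(-2 theta t)) / (2 theta), independent of x_0.
With theta = 7/4, sigma = sqrt(2):
  Var(X_t) = (sqrt(2))^2 * (1 - exp(-2*7/4 t)) / (2 * 7/4) = 4/7 - 4*exp(-7*t/2)/7.
As t -> infinity, exp(-2*7/4 t) -> 0, so the stationary variance is sigma^2 / (2 theta) = 4/7.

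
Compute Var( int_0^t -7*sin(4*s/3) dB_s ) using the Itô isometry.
Var = 49*t/2 - 147*sin(4*t/3)*cos(4*t/3)/8

The Itô integral of a deterministic integrand f(s) has mean 0 because each increment f(s) * (B_{s+ds} - B_s) has mean 0. By the Itô isometry:
  Var( int_0^t f(s) dB_s ) = E[ (int_0^t f(s) dB_s)^2 ] = int_0^t f(s)^2 ds.
Here f(s) = -7*sin(4*s/3), so f(s)^2 = 49*sin(4*s/3)^2. Integrate:
  int_0^t (49*sin(4*s/3)^2) ds = 49*t/2 - 147*sin(4*t/3)*cos(4*t/3)/8.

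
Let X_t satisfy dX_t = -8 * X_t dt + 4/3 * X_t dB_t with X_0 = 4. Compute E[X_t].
E[X_t] = 4*exp(-8*t)

For GBM dX = mu X dt + sigma X dB with X_0 = x_0, apply Itô to Y = log X: dY = (mu - sigma^2/2) dt + sigma dB, so Y_t = log(x_0) + (mu - sigma^2/2) t + sigma B_t and hence X_t = x_0 * exp((mu - sigma^2/2) t + sigma B_t).
With mu = -8, sigma = 4/3, x_0 = 4, this gives:
  X_t = 4 * exp((-80/9) * t + (4/3) * B_t).
Since sigma*B_t ~ Normal(0, sigma^2 t), E[exp(sigma*B_t)] = exp(sigma^2 t / 2); so E[X_t] = x_0 * exp((mu - sigma^2/2) t) * exp(sigma^2 t / 2) = x_0 * exp(mu t) = 4*exp(-8*t).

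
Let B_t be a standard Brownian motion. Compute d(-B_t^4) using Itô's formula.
d(-B_t^4) = (-6*B_t^2) dt + (-4*B_t^3) dB_t

Itô's formula for f(B_t) gives d f(B_t) = f'(B_t) dB_t + (1/2) f''(B_t) dt. Compute derivatives of f(x) = -x^4:
  f'(x)  = -4*x^3
  f''(x) = -12*x^2
Substitute x = B_t and multiply the f'' term by 1/2:
  drift     = (1/2) * (-12*x^2) evaluated at B_t = -6*B_t^2
  diffusion = (-4*x^3) evaluated at B_t = -4*B_t^3
Therefore d(-B_t^4) = (-6*B_t^2) dt + (-4*B_t^3) dB_t.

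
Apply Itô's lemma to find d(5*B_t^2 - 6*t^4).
d(5*B_t^2 - 6*t^4) = (5 - 24*t^3) dt + (10*B_t) dB_t

Itô's formula for f(t, x): d f(t, B_t) = (f_t + (1/2) f_xx) dt + f_x dB_t. Compute partials of f(t, x) = -6*t^4 + 5*x^2:
  f_t(t,x)  = -24*t^3
  f_x(t,x)  = 10*x
  f_xx(t,x) = 10
Assemble drift = f_t + (1/2) f_xx = 5 - 24*t^3 and diffusion = f_x = 10*x. Substituting x = B_t:
  d(5*B_t^2 - 6*t^4) = (5 - 24*t^3) dt + (10*B_t) dB_t.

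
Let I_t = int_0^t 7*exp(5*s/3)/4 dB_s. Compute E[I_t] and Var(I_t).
E[I_t] = 0; Var(I_t) = 147*exp(10*t/3)/160 - 147/160

The Itô integral of a deterministic integrand f(s) has mean 0 because each increment f(s) * (B_{s+ds} - B_s) has mean 0. By the Itô isometry:
  Var( int_0^t f(s) dB_s ) = E[ (int_0^t f(s) dB_s)^2 ] = int_0^t f(s)^2 ds.
Here f(s) = 7*exp(5*s/3)/4, so f(s)^2 = 49*exp(10*s/3)/16. Integrate:
  int_0^t (49*exp(10*s/3)/16) ds = 147*exp(10*t/3)/160 - 147/160.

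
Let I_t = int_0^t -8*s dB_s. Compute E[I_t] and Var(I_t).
E[I_t] = 0; Var(I_t) = 64*t^3/3

The Itô integral of a deterministic integrand f(s) has mean 0 because each increment f(s) * (B_{s+ds} - B_s) has mean 0. By the Itô isometry:
  Var( int_0^t f(s) dB_s ) = E[ (int_0^t f(s) dB_s)^2 ] = int_0^t f(s)^2 ds.
Here f(s) = -8*s, so f(s)^2 = 64*s^2. Integrate:
  int_0^t (64*s^2) ds = 64*t^3/3.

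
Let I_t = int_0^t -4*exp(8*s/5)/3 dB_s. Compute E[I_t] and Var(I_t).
E[I_t] = 0; Var(I_t) = 5*exp(16*t/5)/9 - 5/9

The Itô integral of a deterministic integrand f(s) has mean 0 because each increment f(s) * (B_{s+ds} - B_s) has mean 0. By the Itô isometry:
  Var( int_0^t f(s) dB_s ) = E[ (int_0^t f(s) dB_s)^2 ] = int_0^t f(s)^2 ds.
Here f(s) = -4*exp(8*s/5)/3, so f(s)^2 = 16*exp(16*s/5)/9. Integrate:
  int_0^t (16*exp(16*s/5)/9) ds = 5*exp(16*t/5)/9 - 5/9.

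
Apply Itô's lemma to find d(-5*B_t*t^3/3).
d(-5*B_t*t^3/3) = (-5*B_t*t^2) dt + (-5*t^3/3) dB_t

Itô's formula for f(t, x): d f(t, B_t) = (f_t + (1/2) f_xx) dt + f_x dB_t. Compute partials of f(t, x) = -5*t^3*x/3:
  f_t(t,x)  = -5*t^2*x
  f_x(t,x)  = -5*t^3/3
  f_xx(t,x) = 0
Assemble drift = f_t + (1/2) f_xx = -5*t^2*x and diffusion = f_x = -5*t^3/3. Substituting x = B_t:
  d(-5*B_t*t^3/3) = (-5*B_t*t^2) dt + (-5*t^3/3) dB_t.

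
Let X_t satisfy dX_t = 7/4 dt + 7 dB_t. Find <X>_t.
<X>_t = 49*t

For an Itô process dX_t = a(t) dt + b(t) dB_t, the quadratic variation is <X>_t = int_0^t b(s)^2 ds (the drift term does not contribute). Here b(s) = 7, so
  b(s)^2 = 49.
Integrating from 0 to t:
  <X>_t = int_0^t (49) ds = 49*t.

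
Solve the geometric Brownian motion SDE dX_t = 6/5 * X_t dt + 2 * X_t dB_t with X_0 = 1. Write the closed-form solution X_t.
X_t = 1 * exp((-4/5) * t + (2) * B_t)

For GBM dX = mu X dt + sigma X dB with X_0 = x_0, apply Itô to Y = log X: dY = (mu - sigma^2/2) dt + sigma dB, so Y_t = log(x_0) + (mu - sigma^2/2) t + sigma B_t and hence X_t = x_0 * exp((mu - sigma^2/2) t + sigma B_t).
With mu = 6/5, sigma = 2, x_0 = 1, this gives:
  X_t = 1 * exp((-4/5) * t + (2) * B_t).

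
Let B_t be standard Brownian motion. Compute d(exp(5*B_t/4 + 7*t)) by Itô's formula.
d(exp(5*B_t/4 + 7*t)) = (249*exp(5*B_t/4 + 7*t)/32) dt + (5*exp(5*B_t/4 + 7*t)/4) dB_t

Itô's formula for f(t, x): d f(t, B_t) = (f_t + (1/2) f_xx) dt + f_x dB_t. Compute partials of f(t, x) = exp(7*t + 5*x/4):
  f_t(t,x)  = 7*exp(7*t + 5*x/4)
  f_x(t,x)  = 5*exp(7*t + 5*x/4)/4
  f_xx(t,x) = 25*exp(7*t + 5*x/4)/16
Assemble drift = f_t + (1/2) f_xx = 249*exp(7*t + 5*x/4)/32 and diffusion = f_x = 5*exp(7*t + 5*x/4)/4. Substituting x = B_t:
  d(exp(5*B_t/4 + 7*t)) = (249*exp(5*B_t/4 + 7*t)/32) dt + (5*exp(5*B_t/4 + 7*t)/4) dB_t.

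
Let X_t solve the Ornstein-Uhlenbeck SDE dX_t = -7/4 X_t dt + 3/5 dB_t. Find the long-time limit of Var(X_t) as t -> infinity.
lim Var(X_t) = 18/175

The OU SDE dX = -theta X dt + sigma dB admits the integrating factor exp(theta t): d(exp(theta t) X_t) = sigma exp(theta t) dB_t. Integrating from 0 to t gives X_t = x_0 * exp(-theta t) + sigma * int_0^t exp(-theta (t-s)) dB_s for any initial x_0. The Itô integral has variance (by the Itô isometry) sigma^2 * int_0^t exp(-2 theta (t - s)) ds = sigma^2 * (1 - exp(-2 theta t)) / (2 theta), independent of x_0.
With theta = 7/4, sigma = 3/5:
  Var(X_t) = (3/5)^2 * (1 - exp(-2*7/4 t)) / (2 * 7/4) = 18/175 - 18*exp(-7*t/2)/175.
As t -> infinity, exp(-2*7/4 t) -> 0, so the stationary variance is sigma^2 / (2 theta) = 18/175.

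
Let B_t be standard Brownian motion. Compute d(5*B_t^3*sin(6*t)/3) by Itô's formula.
d(5*B_t^3*sin(6*t)/3) = (5*B_t*(2*B_t^2*cos(6*t) + sin(6*t))) dt + (5*B_t^2*sin(6*t)) dB_t

Itô's formula for f(t, x): d f(t, B_t) = (f_t + (1/2) f_xx) dt + f_x dB_t. Compute partials of f(t, x) = 5*x^3*sin(6*t)/3:
  f_t(t,x)  = 10*x^3*cos(6*t)
  f_x(t,x)  = 5*x^2*sin(6*t)
  f_xx(t,x) = 10*x*sin(6*t)
Assemble drift = f_t + (1/2) f_xx = 5*x*(2*x^2*cos(6*t) + sin(6*t)) and diffusion = f_x = 5*x^2*sin(6*t). Substituting x = B_t:
  d(5*B_t^3*sin(6*t)/3) = (5*B_t*(2*B_t^2*cos(6*t) + sin(6*t))) dt + (5*B_t^2*sin(6*t)) dB_t.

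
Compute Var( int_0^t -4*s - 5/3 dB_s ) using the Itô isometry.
Var = t*(48*t^2 + 60*t + 25)/9

The Itô integral of a deterministic integrand f(s) has mean 0 because each increment f(s) * (B_{s+ds} - B_s) has mean 0. By the Itô isometry:
  Var( int_0^t f(s) dB_s ) = E[ (int_0^t f(s) dB_s)^2 ] = int_0^t f(s)^2 ds.
Here f(s) = -4*s - 5/3, so f(s)^2 = (12*s + 5)^2/9. Integrate:
  int_0^t ((12*s + 5)^2/9) ds = t*(48*t^2 + 60*t + 25)/9.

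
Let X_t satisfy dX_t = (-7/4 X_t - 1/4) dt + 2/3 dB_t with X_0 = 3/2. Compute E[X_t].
E[X_t] = -1/7 + 23*exp(-7*t/4)/14

Taking expectations and using E[dB_t] = 0, the mean m(t) = E[X_t] satisfies the ODE m'(t) = a m(t) + b with m(0) = x_0. With a = -7/4, b = -1/4, x_0 = 3/2, the solution is
  m(t) = x_0 * exp(a t) + (b/a) * (exp(a t) - 1)
       = (3/2) * exp((-7/4) t) + ((-1/4)/(-7/4)) * (exp((-7/4) t) - 1)
       = -1/7 + 23*exp(-7*t/4)/14.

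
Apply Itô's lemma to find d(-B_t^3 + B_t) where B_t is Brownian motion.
d(-B_t^3 + B_t) = (-3*B_t) dt + (1 - 3*B_t^2) dB_t

Itô's formula for f(B_t) gives d f(B_t) = f'(B_t) dB_t + (1/2) f''(B_t) dt. Compute derivatives of f(x) = -x^3 + x:
  f'(x)  = 1 - 3*x^2
  f''(x) = -6*x
Substitute x = B_t and multiply the f'' term by 1/2:
  drift     = (1/2) * (-6*x) evaluated at B_t = -3*B_t
  diffusion = (1 - 3*x^2) evaluated at B_t = 1 - 3*B_t^2
Therefore d(-B_t^3 + B_t) = (-3*B_t) dt + (1 - 3*B_t^2) dB_t.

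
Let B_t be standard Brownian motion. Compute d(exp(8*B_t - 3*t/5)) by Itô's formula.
d(exp(8*B_t - 3*t/5)) = (157*exp(8*B_t - 3*t/5)/5) dt + (8*exp(8*B_t - 3*t/5)) dB_t

Itô's formula for f(t, x): d f(t, B_t) = (f_t + (1/2) f_xx) dt + f_x dB_t. Compute partials of f(t, x) = exp(-3*t/5 + 8*x):
  f_t(t,x)  = -3*exp(-3*t/5 + 8*x)/5
  f_x(t,x)  = 8*exp(-3*t/5 + 8*x)
  f_xx(t,x) = 64*exp(-3*t/5 + 8*x)
Assemble drift = f_t + (1/2) f_xx = 157*exp(-3*t/5 + 8*x)/5 and diffusion = f_x = 8*exp(-3*t/5 + 8*x). Substituting x = B_t:
  d(exp(8*B_t - 3*t/5)) = (157*exp(8*B_t - 3*t/5)/5) dt + (8*exp(8*B_t - 3*t/5)) dB_t.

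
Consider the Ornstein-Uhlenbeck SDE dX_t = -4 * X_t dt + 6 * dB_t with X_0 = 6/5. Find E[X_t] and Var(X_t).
E[X_t] = 6*exp(-4*t)/5; Var(X_t) = 9/2 - 9*exp(-8*t)/2

The OU SDE dX = -theta X dt + sigma dB admits the integrating factor exp(theta t): d(exp(theta t) X_t) = sigma exp(theta t) dB_t. Integrating from 0 to t:
  X_t = x_0 * exp(-theta t) + sigma * int_0^t exp(-theta (t-s)) dB_s.
The Itô integral has mean 0 and (by the Itô isometry) variance sigma^2 * int_0^t exp(-2 theta (t - s)) ds = sigma^2 * (1 - exp(-2 theta t)) / (2 theta).
With theta = 4, sigma = 6, x_0 = 6/5:
  E[X_t] = 6/5 * exp(-4 t) = 6*exp(-4*t)/5
  Var(X_t) = (6)^2 * (1 - exp(-2*4 t)) / (2 * 4) = 9/2 - 9*exp(-8*t)/2.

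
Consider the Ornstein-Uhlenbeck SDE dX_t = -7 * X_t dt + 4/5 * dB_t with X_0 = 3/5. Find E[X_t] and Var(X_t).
E[X_t] = 3*exp(-7*t)/5; Var(X_t) = 8/175 - 8*exp(-14*t)/175

The OU SDE dX = -theta X dt + sigma dB admits the integrating factor exp(theta t): d(exp(theta t) X_t) = sigma exp(theta t) dB_t. Integrating from 0 to t:
  X_t = x_0 * exp(-theta t) + sigma * int_0^t exp(-theta (t-s)) dB_s.
The Itô integral has mean 0 and (by the Itô isometry) variance sigma^2 * int_0^t exp(-2 theta (t - s)) ds = sigma^2 * (1 - exp(-2 theta t)) / (2 theta).
With theta = 7, sigma = 4/5, x_0 = 3/5:
  E[X_t] = 3/5 * exp(-7 t) = 3*exp(-7*t)/5
  Var(X_t) = (4/5)^2 * (1 - exp(-2*7 t)) / (2 * 7) = 8/175 - 8*exp(-14*t)/175.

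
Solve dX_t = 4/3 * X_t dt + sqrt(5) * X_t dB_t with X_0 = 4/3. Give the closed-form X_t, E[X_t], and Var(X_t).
X_t = 4/3 * exp((-7/6) t + (sqrt(5)) B_t); E[X_t] = 4*exp(4*t/3)/3; Var(X_t) = 16*(exp(5*t) - 1)*exp(8*t/3)/9

For GBM dX = mu X dt + sigma X dB with X_0 = x_0, apply Itô to Y = log X: dY = (mu - sigma^2/2) dt + sigma dB, so Y_t = log(x_0) + (mu - sigma^2/2) t + sigma B_t and hence X_t = x_0 * exp((mu - sigma^2/2) t + sigma B_t).
With mu = 4/3, sigma = sqrt(5), x_0 = 4/3, this gives:
  X_t = 4/3 * exp((-7/6) * t + (sqrt(5)) * B_t).
Since sigma*B_t ~ Normal(0, sigma^2 t), E[exp(sigma*B_t)] = exp(sigma^2 t / 2); so E[X_t] = x_0 * exp((mu - sigma^2/2) t) * exp(sigma^2 t / 2) = x_0 * exp(mu t) = 4*exp(4*t/3)/3.
Var(X_t) = E[X_t^2] - (E[X_t])^2 = x_0^2 * exp(2 mu t) * (exp(sigma^2 t) - 1) = 16*(exp(5*t) - 1)*exp(8*t/3)/9.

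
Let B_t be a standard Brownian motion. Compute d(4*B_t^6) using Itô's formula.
d(4*B_t^6) = (60*B_t^4) dt + (24*B_t^5) dB_t

Itô's formula for f(B_t) gives d f(B_t) = f'(B_t) dB_t + (1/2) f''(B_t) dt. Compute derivatives of f(x) = 4*x^6:
  f'(x)  = 24*x^5
  f''(x) = 120*x^4
Substitute x = B_t and multiply the f'' term by 1/2:
  drift     = (1/2) * (120*x^4) evaluated at B_t = 60*B_t^4
  diffusion = (24*x^5) evaluated at B_t = 24*B_t^5
Therefore d(4*B_t^6) = (60*B_t^4) dt + (24*B_t^5) dB_t.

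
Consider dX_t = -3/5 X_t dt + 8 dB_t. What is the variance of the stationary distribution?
lim Var(X_t) = 160/3

The OU SDE dX = -theta X dt + sigma dB admits the integrating factor exp(theta t): d(exp(theta t) X_t) = sigma exp(theta t) dB_t. Integrating from 0 to t gives X_t = x_0 * exp(-theta t) + sigma * int_0^t exp(-theta (t-s)) dB_s for any initial x_0. The Itô integral has variance (by the Itô isometry) sigma^2 * int_0^t exp(-2 theta (t - s)) ds = sigma^2 * (1 - exp(-2 theta t)) / (2 theta), independent of x_0.
With theta = 3/5, sigma = 8:
  Var(X_t) = (8)^2 * (1 - exp(-2*3/5 t)) / (2 * 3/5) = 160/3 - 160*exp(-6*t/5)/3.
As t -> infinity, exp(-2*3/5 t) -> 0, so the stationary variance is sigma^2 / (2 theta) = 160/3.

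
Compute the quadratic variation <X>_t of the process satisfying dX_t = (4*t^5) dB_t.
<X>_t = 16*t^11/11

For an Itô process dX_t = a(t) dt + b(t) dB_t, the quadratic variation is <X>_t = int_0^t b(s)^2 ds (the drift term does not contribute). Here b(s) = 4*s^5, so
  b(s)^2 = 16*s^10.
Integrating from 0 to t:
  <X>_t = int_0^t (16*s^10) ds = 16*t^11/11.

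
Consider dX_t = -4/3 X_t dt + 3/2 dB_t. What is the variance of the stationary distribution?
lim Var(X_t) = 27/32

The OU SDE dX = -theta X dt + sigma dB admits the integrating factor exp(theta t): d(exp(theta t) X_t) = sigma exp(theta t) dB_t. Integrating from 0 to t gives X_t = x_0 * exp(-theta t) + sigma * int_0^t exp(-theta (t-s)) dB_s for any initial x_0. The Itô integral has variance (by the Itô isometry) sigma^2 * int_0^t exp(-2 theta (t - s)) ds = sigma^2 * (1 - exp(-2 theta t)) / (2 theta), independent of x_0.
With theta = 4/3, sigma = 3/2:
  Var(X_t) = (3/2)^2 * (1 - exp(-2*4/3 t)) / (2 * 4/3) = 27/32 - 27*exp(-8*t/3)/32.
As t -> infinity, exp(-2*4/3 t) -> 0, so the stationary variance is sigma^2 / (2 theta) = 27/32.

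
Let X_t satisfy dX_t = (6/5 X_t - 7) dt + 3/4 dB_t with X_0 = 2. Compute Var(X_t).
Var(X_t) = 15*exp(12*t/5)/64 - 15/64

The variance V(t) = Var(X_t) satisfies V'(t) = 2 a V(t) + c^2 with V(0) = 0 (drift coefficient is linear in X, diffusion is constant). With a = 6/5, c = 3/4, the solution is
  V(t) = (c^2 / (2 a)) * (exp(2 a t) - 1)
       = ((3/4)^2 / (2*(6/5))) * (exp((12/5) t) - 1)
       = 15*exp(12*t/5)/64 - 15/64.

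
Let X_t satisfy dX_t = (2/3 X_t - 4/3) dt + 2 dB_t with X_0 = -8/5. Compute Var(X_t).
Var(X_t) = 3*exp(4*t/3) - 3

The variance V(t) = Var(X_t) satisfies V'(t) = 2 a V(t) + c^2 with V(0) = 0 (drift coefficient is linear in X, diffusion is constant). With a = 2/3, c = 2, the solution is
  V(t) = (c^2 / (2 a)) * (exp(2 a t) - 1)
       = (2^2 / (2*(2/3))) * (exp((4/3) t) - 1)
       = 3*exp(4*t/3) - 3.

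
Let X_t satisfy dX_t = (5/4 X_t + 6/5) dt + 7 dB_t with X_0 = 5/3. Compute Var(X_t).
Var(X_t) = 98*exp(5*t/2)/5 - 98/5

The variance V(t) = Var(X_t) satisfies V'(t) = 2 a V(t) + c^2 with V(0) = 0 (drift coefficient is linear in X, diffusion is constant). With a = 5/4, c = 7, the solution is
  V(t) = (c^2 / (2 a)) * (exp(2 a t) - 1)
       = (7^2 / (2*(5/4))) * (exp((5/2) t) - 1)
       = 98*exp(5*t/2)/5 - 98/5.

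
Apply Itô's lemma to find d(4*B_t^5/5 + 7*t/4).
d(4*B_t^5/5 + 7*t/4) = (8*B_t^3 + 7/4) dt + (4*B_t^4) dB_t

Itô's formula for f(t, x): d f(t, B_t) = (f_t + (1/2) f_xx) dt + f_x dB_t. Compute partials of f(t, x) = 7*t/4 + 4*x^5/5:
  f_t(t,x)  = 7/4
  f_x(t,x)  = 4*x^4
  f_xx(t,x) = 16*x^3
Assemble drift = f_t + (1/2) f_xx = 8*x^3 + 7/4 and diffusion = f_x = 4*x^4. Substituting x = B_t:
  d(4*B_t^5/5 + 7*t/4) = (8*B_t^3 + 7/4) dt + (4*B_t^4) dB_t.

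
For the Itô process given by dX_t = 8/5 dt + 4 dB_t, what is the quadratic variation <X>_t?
<X>_t = 16*t

For an Itô process dX_t = a(t) dt + b(t) dB_t, the quadratic variation is <X>_t = int_0^t b(s)^2 ds (the drift term does not contribute). Here b(s) = 4, so
  b(s)^2 = 16.
Integrating from 0 to t:
  <X>_t = int_0^t (16) ds = 16*t.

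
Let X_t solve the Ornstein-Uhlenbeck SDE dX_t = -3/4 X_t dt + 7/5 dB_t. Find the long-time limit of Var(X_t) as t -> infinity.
lim Var(X_t) = 98/75

The OU SDE dX = -theta X dt + sigma dB admits the integrating factor exp(theta t): d(exp(theta t) X_t) = sigma exp(theta t) dB_t. Integrating from 0 to t gives X_t = x_0 * exp(-theta t) + sigma * int_0^t exp(-theta (t-s)) dB_s for any initial x_0. The Itô integral has variance (by the Itô isometry) sigma^2 * int_0^t exp(-2 theta (t - s)) ds = sigma^2 * (1 - exp(-2 theta t)) / (2 theta), independent of x_0.
With theta = 3/4, sigma = 7/5:
  Var(X_t) = (7/5)^2 * (1 - exp(-2*3/4 t)) / (2 * 3/4) = 98/75 - 98*exp(-3*t/2)/75.
As t -> infinity, exp(-2*3/4 t) -> 0, so the stationary variance is sigma^2 / (2 theta) = 98/75.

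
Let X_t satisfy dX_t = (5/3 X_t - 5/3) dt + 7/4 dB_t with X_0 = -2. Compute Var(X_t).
Var(X_t) = 147*exp(10*t/3)/160 - 147/160

The variance V(t) = Var(X_t) satisfies V'(t) = 2 a V(t) + c^2 with V(0) = 0 (drift coefficient is linear in X, diffusion is constant). With a = 5/3, c = 7/4, the solution is
  V(t) = (c^2 / (2 a)) * (exp(2 a t) - 1)
       = ((7/4)^2 / (2*(5/3))) * (exp((10/3) t) - 1)
       = 147*exp(10*t/3)/160 - 147/160.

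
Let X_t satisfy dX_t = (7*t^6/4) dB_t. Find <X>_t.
<X>_t = 49*t^13/208

For an Itô process dX_t = a(t) dt + b(t) dB_t, the quadratic variation is <X>_t = int_0^t b(s)^2 ds (the drift term does not contribute). Here b(s) = 7*s^6/4, so
  b(s)^2 = 49*s^12/16.
Integrating from 0 to t:
  <X>_t = int_0^t (49*s^12/16) ds = 49*t^13/208.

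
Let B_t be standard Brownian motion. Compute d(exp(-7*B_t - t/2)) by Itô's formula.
d(exp(-7*B_t - t/2)) = (24*exp(-7*B_t - t/2)) dt + (-7*exp(-7*B_t - t/2)) dB_t

Itô's formula for f(t, x): d f(t, B_t) = (f_t + (1/2) f_xx) dt + f_x dB_t. Compute partials of f(t, x) = exp(-t/2 - 7*x):
  f_t(t,x)  = -exp(-t/2 - 7*x)/2
  f_x(t,x)  = -7*exp(-t/2 - 7*x)
  f_xx(t,x) = 49*exp(-t/2 - 7*x)
Assemble drift = f_t + (1/2) f_xx = 24*exp(-t/2 - 7*x) and diffusion = f_x = -7*exp(-t/2 - 7*x). Substituting x = B_t:
  d(exp(-7*B_t - t/2)) = (24*exp(-7*B_t - t/2)) dt + (-7*exp(-7*B_t - t/2)) dB_t.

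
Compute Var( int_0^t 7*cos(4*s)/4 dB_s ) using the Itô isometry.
Var = 49*t/32 + 49*sin(4*t)*cos(4*t)/128

The Itô integral of a deterministic integrand f(s) has mean 0 because each increment f(s) * (B_{s+ds} - B_s) has mean 0. By the Itô isometry:
  Var( int_0^t f(s) dB_s ) = E[ (int_0^t f(s) dB_s)^2 ] = int_0^t f(s)^2 ds.
Here f(s) = 7*cos(4*s)/4, so f(s)^2 = 49*cos(4*s)^2/16. Integrate:
  int_0^t (49*cos(4*s)^2/16) ds = 49*t/32 + 49*sin(4*t)*cos(4*t)/128.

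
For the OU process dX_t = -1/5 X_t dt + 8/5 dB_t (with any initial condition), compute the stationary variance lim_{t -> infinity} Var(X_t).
lim Var(X_t) = 32/5

The OU SDE dX = -theta X dt + sigma dB admits the integrating factor exp(theta t): d(exp(theta t) X_t) = sigma exp(theta t) dB_t. Integrating from 0 to t gives X_t = x_0 * exp(-theta t) + sigma * int_0^t exp(-theta (t-s)) dB_s for any initial x_0. The Itô integral has variance (by the Itô isometry) sigma^2 * int_0^t exp(-2 theta (t - s)) ds = sigma^2 * (1 - exp(-2 theta t)) / (2 theta), independent of x_0.
With theta = 1/5, sigma = 8/5:
  Var(X_t) = (8/5)^2 * (1 - exp(-2*1/5 t)) / (2 * 1/5) = 32/5 - 32*exp(-2*t/5)/5.
As t -> infinity, exp(-2*1/5 t) -> 0, so the stationary variance is sigma^2 / (2 theta) = 32/5.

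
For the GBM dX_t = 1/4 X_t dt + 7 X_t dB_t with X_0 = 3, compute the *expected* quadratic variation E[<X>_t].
E[<X>_t] = 98*exp(99*t/2)/11 - 98/11

<X>_t = int_0^t (7 * X_s)^2 ds. Taking expectation inside the integral: E[<X>_t] = 7^2 * int_0^t E[X_s^2] ds. For GBM, E[X_s^2] = x_0^2 * exp((2 mu + sigma^2) s). Integrating:
  E[<X>_t] = 7^2 * 3^2 * (exp((2*(1/4) + 7^2) t) - 1) / (2*(1/4) + 7^2)
           = 7^2 * 3^2 * (exp((99/2) t) - 1) / (99/2) = 98*exp(99*t/2)/11 - 98/11.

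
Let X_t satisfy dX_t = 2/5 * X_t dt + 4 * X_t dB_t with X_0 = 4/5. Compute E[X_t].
E[X_t] = 4*exp(2*t/5)/5

For GBM dX = mu X dt + sigma X dB with X_0 = x_0, apply Itô to Y = log X: dY = (mu - sigma^2/2) dt + sigma dB, so Y_t = log(x_0) + (mu - sigma^2/2) t + sigma B_t and hence X_t = x_0 * exp((mu - sigma^2/2) t + sigma B_t).
With mu = 2/5, sigma = 4, x_0 = 4/5, this gives:
  X_t = 4/5 * exp((-38/5) * t + (4) * B_t).
Since sigma*B_t ~ Normal(0, sigma^2 t), E[exp(sigma*B_t)] = exp(sigma^2 t / 2); so E[X_t] = x_0 * exp((mu - sigma^2/2) t) * exp(sigma^2 t / 2) = x_0 * exp(mu t) = 4*exp(2*t/5)/5.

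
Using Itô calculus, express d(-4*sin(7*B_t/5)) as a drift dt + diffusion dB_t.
d(-4*sin(7*B_t/5)) = (98*sin(7*B_t/5)/25) dt + (-28*cos(7*B_t/5)/5) dB_t

Itô's formula for f(B_t) gives d f(B_t) = f'(B_t) dB_t + (1/2) f''(B_t) dt. Compute derivatives of f(x) = -4*sin(7*x/5):
  f'(x)  = -28*cos(7*x/5)/5
  f''(x) = 196*sin(7*x/5)/25
Substitute x = B_t and multiply the f'' term by 1/2:
  drift     = (1/2) * (196*sin(7*x/5)/25) evaluated at B_t = 98*sin(7*B_t/5)/25
  diffusion = (-28*cos(7*x/5)/5) evaluated at B_t = -28*cos(7*B_t/5)/5
Therefore d(-4*sin(7*B_t/5)) = (98*sin(7*B_t/5)/25) dt + (-28*cos(7*B_t/5)/5) dB_t.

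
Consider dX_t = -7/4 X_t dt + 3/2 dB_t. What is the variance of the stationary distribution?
lim Var(X_t) = 9/14

The OU SDE dX = -theta X dt + sigma dB admits the integrating factor exp(theta t): d(exp(theta t) X_t) = sigma exp(theta t) dB_t. Integrating from 0 to t gives X_t = x_0 * exp(-theta t) + sigma * int_0^t exp(-theta (t-s)) dB_s for any initial x_0. The Itô integral has variance (by the Itô isometry) sigma^2 * int_0^t exp(-2 theta (t - s)) ds = sigma^2 * (1 - exp(-2 theta t)) / (2 theta), independent of x_0.
With theta = 7/4, sigma = 3/2:
  Var(X_t) = (3/2)^2 * (1 - exp(-2*7/4 t)) / (2 * 7/4) = 9/14 - 9*exp(-7*t/2)/14.
As t -> infinity, exp(-2*7/4 t) -> 0, so the stationary variance is sigma^2 / (2 theta) = 9/14.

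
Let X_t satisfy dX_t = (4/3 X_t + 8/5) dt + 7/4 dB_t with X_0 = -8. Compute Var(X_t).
Var(X_t) = 147*exp(8*t/3)/128 - 147/128

The variance V(t) = Var(X_t) satisfies V'(t) = 2 a V(t) + c^2 with V(0) = 0 (drift coefficient is linear in X, diffusion is constant). With a = 4/3, c = 7/4, the solution is
  V(t) = (c^2 / (2 a)) * (exp(2 a t) - 1)
       = ((7/4)^2 / (2*(4/3))) * (exp((8/3) t) - 1)
       = 147*exp(8*t/3)/128 - 147/128.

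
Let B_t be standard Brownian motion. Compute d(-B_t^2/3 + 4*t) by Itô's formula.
d(-B_t^2/3 + 4*t) = (11/3) dt + (-2*B_t/3) dB_t

Itô's formula for f(t, x): d f(t, B_t) = (f_t + (1/2) f_xx) dt + f_x dB_t. Compute partials of f(t, x) = 4*t - x^2/3:
  f_t(t,x)  = 4
  f_x(t,x)  = -2*x/3
  f_xx(t,x) = -2/3
Assemble drift = f_t + (1/2) f_xx = 11/3 and diffusion = f_x = -2*x/3. Substituting x = B_t:
  d(-B_t^2/3 + 4*t) = (11/3) dt + (-2*B_t/3) dB_t.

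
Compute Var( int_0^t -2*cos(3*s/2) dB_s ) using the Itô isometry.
Var = 2*t + 2*sin(3*t)/3

The Itô integral of a deterministic integrand f(s) has mean 0 because each increment f(s) * (B_{s+ds} - B_s) has mean 0. By the Itô isometry:
  Var( int_0^t f(s) dB_s ) = E[ (int_0^t f(s) dB_s)^2 ] = int_0^t f(s)^2 ds.
Here f(s) = -2*cos(3*s/2), so f(s)^2 = 4*cos(3*s/2)^2. Integrate:
  int_0^t (4*cos(3*s/2)^2) ds = 2*t + 2*sin(3*t)/3.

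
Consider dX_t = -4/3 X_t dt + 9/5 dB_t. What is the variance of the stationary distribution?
lim Var(X_t) = 243/200

The OU SDE dX = -theta X dt + sigma dB admits the integrating factor exp(theta t): d(exp(theta t) X_t) = sigma exp(theta t) dB_t. Integrating from 0 to t gives X_t = x_0 * exp(-theta t) + sigma * int_0^t exp(-theta (t-s)) dB_s for any initial x_0. The Itô integral has variance (by the Itô isometry) sigma^2 * int_0^t exp(-2 theta (t - s)) ds = sigma^2 * (1 - exp(-2 theta t)) / (2 theta), independent of x_0.
With theta = 4/3, sigma = 9/5:
  Var(X_t) = (9/5)^2 * (1 - exp(-2*4/3 t)) / (2 * 4/3) = 243/200 - 243*exp(-8*t/3)/200.
As t -> infinity, exp(-2*4/3 t) -> 0, so the stationary variance is sigma^2 / (2 theta) = 243/200.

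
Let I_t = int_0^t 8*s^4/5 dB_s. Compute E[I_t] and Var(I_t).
E[I_t] = 0; Var(I_t) = 64*t^9/225

The Itô integral of a deterministic integrand f(s) has mean 0 because each increment f(s) * (B_{s+ds} - B_s) has mean 0. By the Itô isometry:
  Var( int_0^t f(s) dB_s ) = E[ (int_0^t f(s) dB_s)^2 ] = int_0^t f(s)^2 ds.
Here f(s) = 8*s^4/5, so f(s)^2 = 64*s^8/25. Integrate:
  int_0^t (64*s^8/25) ds = 64*t^9/225.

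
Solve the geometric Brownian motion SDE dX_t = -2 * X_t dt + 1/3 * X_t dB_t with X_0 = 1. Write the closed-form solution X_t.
X_t = 1 * exp((-37/18) * t + (1/3) * B_t)

For GBM dX = mu X dt + sigma X dB with X_0 = x_0, apply Itô to Y = log X: dY = (mu - sigma^2/2) dt + sigma dB, so Y_t = log(x_0) + (mu - sigma^2/2) t + sigma B_t and hence X_t = x_0 * exp((mu - sigma^2/2) t + sigma B_t).
With mu = -2, sigma = 1/3, x_0 = 1, this gives:
  X_t = 1 * exp((-37/18) * t + (1/3) * B_t).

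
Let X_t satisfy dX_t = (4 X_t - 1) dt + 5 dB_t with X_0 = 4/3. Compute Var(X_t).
Var(X_t) = 25*exp(8*t)/8 - 25/8

The variance V(t) = Var(X_t) satisfies V'(t) = 2 a V(t) + c^2 with V(0) = 0 (drift coefficient is linear in X, diffusion is constant). With a = 4, c = 5, the solution is
  V(t) = (c^2 / (2 a)) * (exp(2 a t) - 1)
       = (5^2 / (2*4)) * (exp(8 t) - 1)
       = 25*exp(8*t)/8 - 25/8.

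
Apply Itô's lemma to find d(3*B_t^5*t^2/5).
d(3*B_t^5*t^2/5) = (6*B_t^3*t*(B_t^2 + 5*t)/5) dt + (3*B_t^4*t^2) dB_t

Itô's formula for f(t, x): d f(t, B_t) = (f_t + (1/2) f_xx) dt + f_x dB_t. Compute partials of f(t, x) = 3*t^2*x^5/5:
  f_t(t,x)  = 6*t*x^5/5
  f_x(t,x)  = 3*t^2*x^4
  f_xx(t,x) = 12*t^2*x^3
Assemble drift = f_t + (1/2) f_xx = 6*t*x^3*(5*t + x^2)/5 and diffusion = f_x = 3*t^2*x^4. Substituting x = B_t:
  d(3*B_t^5*t^2/5) = (6*B_t^3*t*(B_t^2 + 5*t)/5) dt + (3*B_t^4*t^2) dB_t.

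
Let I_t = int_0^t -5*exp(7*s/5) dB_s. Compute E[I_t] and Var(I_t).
E[I_t] = 0; Var(I_t) = 125*exp(14*t/5)/14 - 125/14

The Itô integral of a deterministic integrand f(s) has mean 0 because each increment f(s) * (B_{s+ds} - B_s) has mean 0. By the Itô isometry:
  Var( int_0^t f(s) dB_s ) = E[ (int_0^t f(s) dB_s)^2 ] = int_0^t f(s)^2 ds.
Here f(s) = -5*exp(7*s/5), so f(s)^2 = 25*exp(14*s/5). Integrate:
  int_0^t (25*exp(14*s/5)) ds = 125*exp(14*t/5)/14 - 125/14.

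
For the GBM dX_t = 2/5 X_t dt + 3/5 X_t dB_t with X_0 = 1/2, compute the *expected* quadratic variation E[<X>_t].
E[<X>_t] = 9*exp(29*t/25)/116 - 9/116

<X>_t = int_0^t ((3/5) * X_s)^2 ds. Taking expectation inside the integral: E[<X>_t] = (3/5)^2 * int_0^t E[X_s^2] ds. For GBM, E[X_s^2] = x_0^2 * exp((2 mu + sigma^2) s). Integrating:
  E[<X>_t] = (3/5)^2 * (1/2)^2 * (exp((2*(2/5) + (3/5)^2) t) - 1) / (2*(2/5) + (3/5)^2)
           = (3/5)^2 * (1/2)^2 * (exp((29/25) t) - 1) / (29/25) = 9*exp(29*t/25)/116 - 9/116.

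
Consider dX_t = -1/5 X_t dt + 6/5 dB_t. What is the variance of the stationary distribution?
lim Var(X_t) = 18/5

The OU SDE dX = -theta X dt + sigma dB admits the integrating factor exp(theta t): d(exp(theta t) X_t) = sigma exp(theta t) dB_t. Integrating from 0 to t gives X_t = x_0 * exp(-theta t) + sigma * int_0^t exp(-theta (t-s)) dB_s for any initial x_0. The Itô integral has variance (by the Itô isometry) sigma^2 * int_0^t exp(-2 theta (t - s)) ds = sigma^2 * (1 - exp(-2 theta t)) / (2 theta), independent of x_0.
With theta = 1/5, sigma = 6/5:
  Var(X_t) = (6/5)^2 * (1 - exp(-2*1/5 t)) / (2 * 1/5) = 18/5 - 18*exp(-2*t/5)/5.
As t -> infinity, exp(-2*1/5 t) -> 0, so the stationary variance is sigma^2 / (2 theta) = 18/5.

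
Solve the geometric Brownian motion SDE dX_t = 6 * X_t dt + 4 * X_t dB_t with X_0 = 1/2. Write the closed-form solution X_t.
X_t = 1/2 * exp((-2) * t + (4) * B_t)

For GBM dX = mu X dt + sigma X dB with X_0 = x_0, apply Itô to Y = log X: dY = (mu - sigma^2/2) dt + sigma dB, so Y_t = log(x_0) + (mu - sigma^2/2) t + sigma B_t and hence X_t = x_0 * exp((mu - sigma^2/2) t + sigma B_t).
With mu = 6, sigma = 4, x_0 = 1/2, this gives:
  X_t = 1/2 * exp((-2) * t + (4) * B_t).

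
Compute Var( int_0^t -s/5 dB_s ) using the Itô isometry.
Var = t^3/75

The Itô integral of a deterministic integrand f(s) has mean 0 because each increment f(s) * (B_{s+ds} - B_s) has mean 0. By the Itô isometry:
  Var( int_0^t f(s) dB_s ) = E[ (int_0^t f(s) dB_s)^2 ] = int_0^t f(s)^2 ds.
Here f(s) = -s/5, so f(s)^2 = s^2/25. Integrate:
  int_0^t (s^2/25) ds = t^3/75.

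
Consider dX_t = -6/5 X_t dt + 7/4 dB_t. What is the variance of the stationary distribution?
lim Var(X_t) = 245/192

The OU SDE dX = -theta X dt + sigma dB admits the integrating factor exp(theta t): d(exp(theta t) X_t) = sigma exp(theta t) dB_t. Integrating from 0 to t gives X_t = x_0 * exp(-theta t) + sigma * int_0^t exp(-theta (t-s)) dB_s for any initial x_0. The Itô integral has variance (by the Itô isometry) sigma^2 * int_0^t exp(-2 theta (t - s)) ds = sigma^2 * (1 - exp(-2 theta t)) / (2 theta), independent of x_0.
With theta = 6/5, sigma = 7/4:
  Var(X_t) = (7/4)^2 * (1 - exp(-2*6/5 t)) / (2 * 6/5) = 245/192 - 245*exp(-12*t/5)/192.
As t -> infinity, exp(-2*6/5 t) -> 0, so the stationary variance is sigma^2 / (2 theta) = 245/192.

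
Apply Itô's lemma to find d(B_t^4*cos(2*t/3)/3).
d(B_t^4*cos(2*t/3)/3) = (2*B_t^2*(-B_t^2*sin(2*t/3) + 9*cos(2*t/3))/9) dt + (4*B_t^3*cos(2*t/3)/3) dB_t

Itô's formula for f(t, x): d f(t, B_t) = (f_t + (1/2) f_xx) dt + f_x dB_t. Compute partials of f(t, x) = x^4*cos(2*t/3)/3:
  f_t(t,x)  = -2*x^4*sin(2*t/3)/9
  f_x(t,x)  = 4*x^3*cos(2*t/3)/3
  f_xx(t,x) = 4*x^2*cos(2*t/3)
Assemble drift = f_t + (1/2) f_xx = 2*x^2*(-x^2*sin(2*t/3) + 9*cos(2*t/3))/9 and diffusion = f_x = 4*x^3*cos(2*t/3)/3. Substituting x = B_t:
  d(B_t^4*cos(2*t/3)/3) = (2*B_t^2*(-B_t^2*sin(2*t/3) + 9*cos(2*t/3))/9) dt + (4*B_t^3*cos(2*t/3)/3) dB_t.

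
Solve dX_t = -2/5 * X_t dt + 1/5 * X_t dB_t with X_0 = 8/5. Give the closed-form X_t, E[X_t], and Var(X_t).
X_t = 8/5 * exp((-21/50) t + (1/5) B_t); E[X_t] = 8*exp(-2*t/5)/5; Var(X_t) = (64*exp(t/25) - 64)*exp(-4*t/5)/25

For GBM dX = mu X dt + sigma X dB with X_0 = x_0, apply Itô to Y = log X: dY = (mu - sigma^2/2) dt + sigma dB, so Y_t = log(x_0) + (mu - sigma^2/2) t + sigma B_t and hence X_t = x_0 * exp((mu - sigma^2/2) t + sigma B_t).
With mu = -2/5, sigma = 1/5, x_0 = 8/5, this gives:
  X_t = 8/5 * exp((-21/50) * t + (1/5) * B_t).
Since sigma*B_t ~ Normal(0, sigma^2 t), E[exp(sigma*B_t)] = exp(sigma^2 t / 2); so E[X_t] = x_0 * exp((mu - sigma^2/2) t) * exp(sigma^2 t / 2) = x_0 * exp(mu t) = 8*exp(-2*t/5)/5.
Var(X_t) = E[X_t^2] - (E[X_t])^2 = x_0^2 * exp(2 mu t) * (exp(sigma^2 t) - 1) = (64*exp(t/25) - 64)*exp(-4*t/5)/25.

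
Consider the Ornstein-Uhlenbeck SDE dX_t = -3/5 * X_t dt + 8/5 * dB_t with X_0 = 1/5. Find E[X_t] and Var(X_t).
E[X_t] = exp(-3*t/5)/5; Var(X_t) = 32/15 - 32*exp(-6*t/5)/15

The OU SDE dX = -theta X dt + sigma dB admits the integrating factor exp(theta t): d(exp(theta t) X_t) = sigma exp(theta t) dB_t. Integrating from 0 to t:
  X_t = x_0 * exp(-theta t) + sigma * int_0^t exp(-theta (t-s)) dB_s.
The Itô integral has mean 0 and (by the Itô isometry) variance sigma^2 * int_0^t exp(-2 theta (t - s)) ds = sigma^2 * (1 - exp(-2 theta t)) / (2 theta).
With theta = 3/5, sigma = 8/5, x_0 = 1/5:
  E[X_t] = 1/5 * exp(-3/5 t) = exp(-3*t/5)/5
  Var(X_t) = (8/5)^2 * (1 - exp(-2*3/5 t)) / (2 * 3/5) = 32/15 - 32*exp(-6*t/5)/15.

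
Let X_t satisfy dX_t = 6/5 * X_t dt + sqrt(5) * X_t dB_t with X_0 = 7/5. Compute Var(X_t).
Var(X_t) = 49*(exp(5*t) - 1)*exp(12*t/5)/25

For GBM dX = mu X dt + sigma X dB with X_0 = x_0, apply Itô to Y = log X: dY = (mu - sigma^2/2) dt + sigma dB, so Y_t = log(x_0) + (mu - sigma^2/2) t + sigma B_t and hence X_t = x_0 * exp((mu - sigma^2/2) t + sigma B_t).
With mu = 6/5, sigma = sqrt(5), x_0 = 7/5, this gives:
  X_t = 7/5 * exp((-13/10) * t + (sqrt(5)) * B_t).
Since sigma*B_t ~ Normal(0, sigma^2 t), E[exp(sigma*B_t)] = exp(sigma^2 t / 2); so E[X_t] = x_0 * exp((mu - sigma^2/2) t) * exp(sigma^2 t / 2) = x_0 * exp(mu t) = 7*exp(6*t/5)/5.
Var(X_t) = E[X_t^2] - (E[X_t])^2 = x_0^2 * exp(2 mu t) * (exp(sigma^2 t) - 1) = 49*(exp(5*t) - 1)*exp(12*t/5)/25.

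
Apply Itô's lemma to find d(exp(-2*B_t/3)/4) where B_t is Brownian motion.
d(exp(-2*B_t/3)/4) = (exp(-2*B_t/3)/18) dt + (-exp(-2*B_t/3)/6) dB_t

Itô's formula for f(B_t) gives d f(B_t) = f'(B_t) dB_t + (1/2) f''(B_t) dt. Compute derivatives of f(x) = exp(-2*x/3)/4:
  f'(x)  = -exp(-2*x/3)/6
  f''(x) = exp(-2*x/3)/9
Substitute x = B_t and multiply the f'' term by 1/2:
  drift     = (1/2) * (exp(-2*x/3)/9) evaluated at B_t = exp(-2*B_t/3)/18
  diffusion = (-exp(-2*x/3)/6) evaluated at B_t = -exp(-2*B_t/3)/6
Therefore d(exp(-2*B_t/3)/4) = (exp(-2*B_t/3)/18) dt + (-exp(-2*B_t/3)/6) dB_t.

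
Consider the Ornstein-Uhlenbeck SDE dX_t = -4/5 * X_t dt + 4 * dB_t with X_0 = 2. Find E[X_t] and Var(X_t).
E[X_t] = 2*exp(-4*t/5); Var(X_t) = 10 - 10*exp(-8*t/5)

The OU SDE dX = -theta X dt + sigma dB admits the integrating factor exp(theta t): d(exp(theta t) X_t) = sigma exp(theta t) dB_t. Integrating from 0 to t:
  X_t = x_0 * exp(-theta t) + sigma * int_0^t exp(-theta (t-s)) dB_s.
The Itô integral has mean 0 and (by the Itô isometry) variance sigma^2 * int_0^t exp(-2 theta (t - s)) ds = sigma^2 * (1 - exp(-2 theta t)) / (2 theta).
With theta = 4/5, sigma = 4, x_0 = 2:
  E[X_t] = 2 * exp(-4/5 t) = 2*exp(-4*t/5)
  Var(X_t) = (4)^2 * (1 - exp(-2*4/5 t)) / (2 * 4/5) = 10 - 10*exp(-8*t/5).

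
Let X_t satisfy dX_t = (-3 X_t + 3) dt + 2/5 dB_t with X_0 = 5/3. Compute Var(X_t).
Var(X_t) = 2/75 - 2*exp(-6*t)/75

The variance V(t) = Var(X_t) satisfies V'(t) = 2 a V(t) + c^2 with V(0) = 0 (drift coefficient is linear in X, diffusion is constant). With a = -3, c = 2/5, the solution is
  V(t) = (c^2 / (2 a)) * (exp(2 a t) - 1)
       = ((2/5)^2 / (2*(-3))) * (exp((-6) t) - 1)
       = 2/75 - 2*exp(-6*t)/75.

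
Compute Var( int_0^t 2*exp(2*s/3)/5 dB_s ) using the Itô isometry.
Var = 3*exp(4*t/3)/25 - 3/25

The Itô integral of a deterministic integrand f(s) has mean 0 because each increment f(s) * (B_{s+ds} - B_s) has mean 0. By the Itô isometry:
  Var( int_0^t f(s) dB_s ) = E[ (int_0^t f(s) dB_s)^2 ] = int_0^t f(s)^2 ds.
Here f(s) = 2*exp(2*s/3)/5, so f(s)^2 = 4*exp(4*s/3)/25. Integrate:
  int_0^t (4*exp(4*s/3)/25) ds = 3*exp(4*t/3)/25 - 3/25.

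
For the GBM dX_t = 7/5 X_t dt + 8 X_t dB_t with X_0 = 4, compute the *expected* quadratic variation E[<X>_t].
E[<X>_t] = 2560*exp(334*t/5)/167 - 2560/167

<X>_t = int_0^t (8 * X_s)^2 ds. Taking expectation inside the integral: E[<X>_t] = 8^2 * int_0^t E[X_s^2] ds. For GBM, E[X_s^2] = x_0^2 * exp((2 mu + sigma^2) s). Integrating:
  E[<X>_t] = 8^2 * 4^2 * (exp((2*(7/5) + 8^2) t) - 1) / (2*(7/5) + 8^2)
           = 8^2 * 4^2 * (exp((334/5) t) - 1) / (334/5) = 2560*exp(334*t/5)/167 - 2560/167.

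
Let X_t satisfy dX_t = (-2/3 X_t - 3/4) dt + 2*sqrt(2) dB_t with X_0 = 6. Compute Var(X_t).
Var(X_t) = 6 - 6*exp(-4*t/3)

The variance V(t) = Var(X_t) satisfies V'(t) = 2 a V(t) + c^2 with V(0) = 0 (drift coefficient is linear in X, diffusion is constant). With a = -2/3, c = 2*sqrt(2), the solution is
  V(t) = (c^2 / (2 a)) * (exp(2 a t) - 1)
       = ((2*sqrt(2))^2 / (2*(-2/3))) * (exp((-4/3) t) - 1)
       = 6 - 6*exp(-4*t/3).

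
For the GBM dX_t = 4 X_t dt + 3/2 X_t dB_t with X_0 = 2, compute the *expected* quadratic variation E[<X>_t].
E[<X>_t] = 36*exp(41*t/4)/41 - 36/41

<X>_t = int_0^t ((3/2) * X_s)^2 ds. Taking expectation inside the integral: E[<X>_t] = (3/2)^2 * int_0^t E[X_s^2] ds. For GBM, E[X_s^2] = x_0^2 * exp((2 mu + sigma^2) s). Integrating:
  E[<X>_t] = (3/2)^2 * 2^2 * (exp((2*4 + (3/2)^2) t) - 1) / (2*4 + (3/2)^2)
           = (3/2)^2 * 2^2 * (exp((41/4) t) - 1) / (41/4) = 36*exp(41*t/4)/41 - 36/41.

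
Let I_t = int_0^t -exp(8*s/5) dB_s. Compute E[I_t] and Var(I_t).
E[I_t] = 0; Var(I_t) = 5*exp(16*t/5)/16 - 5/16

The Itô integral of a deterministic integrand f(s) has mean 0 because each increment f(s) * (B_{s+ds} - B_s) has mean 0. By the Itô isometry:
  Var( int_0^t f(s) dB_s ) = E[ (int_0^t f(s) dB_s)^2 ] = int_0^t f(s)^2 ds.
Here f(s) = -exp(8*s/5), so f(s)^2 = exp(16*s/5). Integrate:
  int_0^t (exp(16*s/5)) ds = 5*exp(16*t/5)/16 - 5/16.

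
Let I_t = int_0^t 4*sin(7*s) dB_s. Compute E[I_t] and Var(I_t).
E[I_t] = 0; Var(I_t) = 8*t - 4*sin(14*t)/7

The Itô integral of a deterministic integrand f(s) has mean 0 because each increment f(s) * (B_{s+ds} - B_s) has mean 0. By the Itô isometry:
  Var( int_0^t f(s) dB_s ) = E[ (int_0^t f(s) dB_s)^2 ] = int_0^t f(s)^2 ds.
Here f(s) = 4*sin(7*s), so f(s)^2 = 16*sin(7*s)^2. Integrate:
  int_0^t (16*sin(7*s)^2) ds = 8*t - 4*sin(14*t)/7.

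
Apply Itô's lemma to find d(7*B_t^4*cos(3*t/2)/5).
d(7*B_t^4*cos(3*t/2)/5) = (21*B_t^2*(-B_t^2*sin(3*t/2) + 4*cos(3*t/2))/10) dt + (28*B_t^3*cos(3*t/2)/5) dB_t

Itô's formula for f(t, x): d f(t, B_t) = (f_t + (1/2) f_xx) dt + f_x dB_t. Compute partials of f(t, x) = 7*x^4*cos(3*t/2)/5:
  f_t(t,x)  = -21*x^4*sin(3*t/2)/10
  f_x(t,x)  = 28*x^3*cos(3*t/2)/5
  f_xx(t,x) = 84*x^2*cos(3*t/2)/5
Assemble drift = f_t + (1/2) f_xx = 21*x^2*(-x^2*sin(3*t/2) + 4*cos(3*t/2))/10 and diffusion = f_x = 28*x^3*cos(3*t/2)/5. Substituting x = B_t:
  d(7*B_t^4*cos(3*t/2)/5) = (21*B_t^2*(-B_t^2*sin(3*t/2) + 4*cos(3*t/2))/10) dt + (28*B_t^3*cos(3*t/2)/5) dB_t.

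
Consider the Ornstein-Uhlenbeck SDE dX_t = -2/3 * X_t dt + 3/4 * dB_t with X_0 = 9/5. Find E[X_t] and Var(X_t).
E[X_t] = 9*exp(-2*t/3)/5; Var(X_t) = 27/64 - 27*exp(-4*t/3)/64

The OU SDE dX = -theta X dt + sigma dB admits the integrating factor exp(theta t): d(exp(theta t) X_t) = sigma exp(theta t) dB_t. Integrating from 0 to t:
  X_t = x_0 * exp(-theta t) + sigma * int_0^t exp(-theta (t-s)) dB_s.
The Itô integral has mean 0 and (by the Itô isometry) variance sigma^2 * int_0^t exp(-2 theta (t - s)) ds = sigma^2 * (1 - exp(-2 theta t)) / (2 theta).
With theta = 2/3, sigma = 3/4, x_0 = 9/5:
  E[X_t] = 9/5 * exp(-2/3 t) = 9*exp(-2*t/3)/5
  Var(X_t) = (3/4)^2 * (1 - exp(-2*2/3 t)) / (2 * 2/3) = 27/64 - 27*exp(-4*t/3)/64.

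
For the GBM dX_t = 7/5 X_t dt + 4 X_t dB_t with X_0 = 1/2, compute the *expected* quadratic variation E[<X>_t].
E[<X>_t] = 10*exp(94*t/5)/47 - 10/47

<X>_t = int_0^t (4 * X_s)^2 ds. Taking expectation inside the integral: E[<X>_t] = 4^2 * int_0^t E[X_s^2] ds. For GBM, E[X_s^2] = x_0^2 * exp((2 mu + sigma^2) s). Integrating:
  E[<X>_t] = 4^2 * (1/2)^2 * (exp((2*(7/5) + 4^2) t) - 1) / (2*(7/5) + 4^2)
           = 4^2 * (1/2)^2 * (exp((94/5) t) - 1) / (94/5) = 10*exp(94*t/5)/47 - 10/47.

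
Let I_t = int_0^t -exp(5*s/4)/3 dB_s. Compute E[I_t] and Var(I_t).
E[I_t] = 0; Var(I_t) = 2*exp(5*t/2)/45 - 2/45

The Itô integral of a deterministic integrand f(s) has mean 0 because each increment f(s) * (B_{s+ds} - B_s) has mean 0. By the Itô isometry:
  Var( int_0^t f(s) dB_s ) = E[ (int_0^t f(s) dB_s)^2 ] = int_0^t f(s)^2 ds.
Here f(s) = -exp(5*s/4)/3, so f(s)^2 = exp(5*s/2)/9. Integrate:
  int_0^t (exp(5*s/2)/9) ds = 2*exp(5*t/2)/45 - 2/45.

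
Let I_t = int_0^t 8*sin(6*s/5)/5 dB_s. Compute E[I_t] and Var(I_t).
E[I_t] = 0; Var(I_t) = 32*t/25 - 8*sin(12*t/5)/15

The Itô integral of a deterministic integrand f(s) has mean 0 because each increment f(s) * (B_{s+ds} - B_s) has mean 0. By the Itô isometry:
  Var( int_0^t f(s) dB_s ) = E[ (int_0^t f(s) dB_s)^2 ] = int_0^t f(s)^2 ds.
Here f(s) = 8*sin(6*s/5)/5, so f(s)^2 = 64*sin(6*s/5)^2/25. Integrate:
  int_0^t (64*sin(6*s/5)^2/25) ds = 32*t/25 - 8*sin(12*t/5)/15.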